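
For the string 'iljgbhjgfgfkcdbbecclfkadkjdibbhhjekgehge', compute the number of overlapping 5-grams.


String 'iljgbhjgfgfkcdbbecclfkadkjdibbhhjekgehge' has length L = 40.
Number of overlapping n-grams = L - n + 1
Substituting: 40 - 5 + 1 = 36

36


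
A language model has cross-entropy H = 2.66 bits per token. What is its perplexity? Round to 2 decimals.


Perplexity formula: PP = 2^H
H = 2.66
PP = 2^2.66
Decompose: 2^2.66 = 2^2 * 2^0.66
2^2 = 4, 2^0.66 ~ 1.5800826
PP ~ 4 * 1.5800826 = 6.3203304
Rounded to 2 decimals: 6.32

6.32


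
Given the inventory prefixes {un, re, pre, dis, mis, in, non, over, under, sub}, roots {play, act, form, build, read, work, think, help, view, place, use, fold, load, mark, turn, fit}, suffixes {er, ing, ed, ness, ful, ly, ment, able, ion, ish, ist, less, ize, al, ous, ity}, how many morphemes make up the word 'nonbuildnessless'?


Segmenting 'nonbuildnessless' against the inventory:
  'non' -> prefix (morpheme 1)
  'build' -> root (morpheme 2)
  'ness' -> suffix (morpheme 3)
  'less' -> suffix (morpheme 4)
Total morphemes: 4

4


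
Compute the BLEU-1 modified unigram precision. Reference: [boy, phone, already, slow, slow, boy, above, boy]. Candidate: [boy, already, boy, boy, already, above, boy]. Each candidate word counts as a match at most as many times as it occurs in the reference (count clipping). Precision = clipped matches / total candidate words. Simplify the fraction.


Reference word counts: {'above': 1, 'already': 1, 'boy': 3, 'phone': 1, 'slow': 2}
Checking each candidate word (with clipping):
  'boy' -> in reference (ref count 3, used 1/3) -> match (matches: 1)
  'already' -> in reference (ref count 1, used 1/1) -> match (matches: 2)
  'boy' -> in reference (ref count 3, used 2/3) -> match (matches: 3)
  'boy' -> in reference (ref count 3, used 3/3) -> match (matches: 4)
  'already' -> ref count 1 already used up (1/1) -> clipped, no match (matches: 4)
  'above' -> in reference (ref count 1, used 1/1) -> match (matches: 5)
  'boy' -> ref count 3 already used up (3/3) -> clipped, no match (matches: 5)
Clipped matches: 5, Candidate length: 7
Precision = 5/7

5/7


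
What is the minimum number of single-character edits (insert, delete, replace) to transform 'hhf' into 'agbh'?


Building DP table for s1='hhf' (len 3) and s2='agbh' (len 4):
       a  g  b  h
    0  1  2  3  4
  h 1  1  2  3  3
  h 2  2  2  3  3
  f 3  3  3  3  4
Edit distance = dp[3][4] = 4

4


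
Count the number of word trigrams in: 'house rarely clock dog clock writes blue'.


Word trigrams from [7] words:
  Trigram 1: (house rarely clock)
  Trigram 2: (rarely clock dog)
  Trigram 3: (clock dog clock)
  Trigram 4: (dog clock writes)
  Trigram 5: (clock writes blue)
Total word trigrams: 7 - 2 = 5

5


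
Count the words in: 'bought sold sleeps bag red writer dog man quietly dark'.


Counting words by splitting on spaces:
  Word 1: 'bought'
  Word 2: 'sold'
  Word 3: 'sleeps'
  Word 4: 'bag'
  Word 5: 'red'
  Word 6: 'writer'
  Word 7: 'dog'
  Word 8: 'man'
  Word 9: 'quietly'
  Word 10: 'dark'
Total words: 10

10


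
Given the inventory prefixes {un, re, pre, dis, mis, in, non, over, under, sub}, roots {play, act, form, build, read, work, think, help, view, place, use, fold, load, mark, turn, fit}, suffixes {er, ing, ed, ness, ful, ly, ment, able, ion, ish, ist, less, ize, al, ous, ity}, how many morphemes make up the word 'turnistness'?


Segmenting 'turnistness' against the inventory:
  'turn' -> root (morpheme 1)
  'ist' -> suffix (morpheme 2)
  'ness' -> suffix (morpheme 3)
Total morphemes: 3

3


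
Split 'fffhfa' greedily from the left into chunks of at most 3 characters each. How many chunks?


'fffhfa' has 6 characters.
Chunking with max size 3:
  Chunk 1: 'fff' (positions 0-2)
  Chunk 2: 'hfa' (positions 3-5)
Total chunks: ceil(6 / 3) = 2

2


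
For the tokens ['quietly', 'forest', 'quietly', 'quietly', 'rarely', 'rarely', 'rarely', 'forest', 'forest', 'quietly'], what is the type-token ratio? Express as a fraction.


Tokens: 10
Unique types: ('forest', 'quietly', 'rarely') = 3
TTR = 3/10
Already in lowest terms.

3/10


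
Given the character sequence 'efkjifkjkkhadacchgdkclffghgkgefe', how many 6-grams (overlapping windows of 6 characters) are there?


String 'efkjifkjkkhadacchgdkclffghgkgefe' has length L = 32.
Number of overlapping n-grams = L - n + 1
Substituting: 32 - 6 + 1 = 27

27


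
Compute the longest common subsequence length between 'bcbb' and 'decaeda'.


DP table for LCS of 'bcbb' and 'decaeda':
       d  e  c  a  e  d  a
    0  0  0  0  0  0  0  0
  b 0  0  0  0  0  0  0  0
  c 0  0  0  1  1  1  1  1
  b 0  0  0  1  1  1  1  1
  b 0  0  0  1  1  1  1  1
LCS: 'c'
LCS length = 1

1


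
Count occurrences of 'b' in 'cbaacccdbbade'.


Scanning 'cbaacccdbbade' for 'b':
  Position 1: 'b' -> MATCH (count: 1)
  Position 8: 'b' -> MATCH (count: 2)
  Position 9: 'b' -> MATCH (count: 3)
Total occurrences of 'b': 3

3


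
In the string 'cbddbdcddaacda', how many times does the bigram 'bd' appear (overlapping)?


Scanning 'cbddbdcddaacda' for bigram 'bd':
  Position 0: 'cb' -> no
  Position 1: 'bd' -> MATCH
  Position 2: 'dd' -> no
  Position 3: 'db' -> no
  Position 4: 'bd' -> MATCH
  Position 5: 'dc' -> no
  Position 6: 'cd' -> no
  Position 7: 'dd' -> no
  Position 8: 'da' -> no
  Position 9: 'aa' -> no
  Position 10: 'ac' -> no
  Position 11: 'cd' -> no
  Position 12: 'da' -> no
Total matches: 2

2


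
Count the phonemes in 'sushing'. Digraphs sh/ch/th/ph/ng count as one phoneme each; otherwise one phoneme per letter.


Parsing 'sushing' greedily, digraphs first:
  's' -> consonant phoneme (phonemes so far: 1)
  'u' -> vowel phoneme (phonemes so far: 2)
  'sh' -> digraph (1 consonant phoneme) (phonemes so far: 3)
  'i' -> vowel phoneme (phonemes so far: 4)
  'ng' -> digraph (1 consonant phoneme) (phonemes so far: 5)
Total phonemes: 5

5


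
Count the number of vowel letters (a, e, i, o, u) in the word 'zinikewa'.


Scanning each character of 'zinikewa':
  Position 1: 'z' -> consonant (running count: 0)
  Position 2: 'i' -> vowel (running count: 1)
  Position 3: 'n' -> consonant (running count: 1)
  Position 4: 'i' -> vowel (running count: 2)
  Position 5: 'k' -> consonant (running count: 2)
  Position 6: 'e' -> vowel (running count: 3)
  Position 7: 'w' -> consonant (running count: 3)
  Position 8: 'a' -> vowel (running count: 4)
Total vowels: 4

4


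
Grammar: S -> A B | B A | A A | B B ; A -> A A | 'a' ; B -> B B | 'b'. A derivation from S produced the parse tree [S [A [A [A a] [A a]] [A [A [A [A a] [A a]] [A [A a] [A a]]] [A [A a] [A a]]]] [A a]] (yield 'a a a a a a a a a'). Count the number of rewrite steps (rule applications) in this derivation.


Every bracketed nonterminal node [X ...] in the tree is produced by exactly one rule application.
Reading the tree off as a leftmost derivation:
  Step 1: S  =>  A A   (applied S -> A A)
  Step 2: A A  =>  A A A   (applied A -> A A)
  Step 3: A A A  =>  A A A A   (applied A -> A A)
  Step 4: A A A A  =>  a A A A   (applied A -> a)
  Step 5: a A A A  =>  a a A A   (applied A -> a)
  Step 6: a a A A  =>  a a A A A   (applied A -> A A)
  Step 7: a a A A A  =>  a a A A A A   (applied A -> A A)
  Step 8: a a A A A A  =>  a a A A A A A   (applied A -> A A)
  Step 9: a a A A A A A  =>  a a a A A A A   (applied A -> a)
  Step 10: a a a A A A A  =>  a a a a A A A   (applied A -> a)
  Step 11: a a a a A A A  =>  a a a a A A A A   (applied A -> A A)
  Step 12: a a a a A A A A  =>  a a a a a A A A   (applied A -> a)
  Step 13: a a a a a A A A  =>  a a a a a a A A   (applied A -> a)
  Step 14: a a a a a a A A  =>  a a a a a a A A A   (applied A -> A A)
  Step 15: a a a a a a A A A  =>  a a a a a a a A A   (applied A -> a)
  Step 16: a a a a a a a A A  =>  a a a a a a a a A   (applied A -> a)
  Step 17: a a a a a a a a A  =>  a a a a a a a a a   (applied A -> a)
Final yield: a a a a a a a a a
Total rewrite steps: 17

17


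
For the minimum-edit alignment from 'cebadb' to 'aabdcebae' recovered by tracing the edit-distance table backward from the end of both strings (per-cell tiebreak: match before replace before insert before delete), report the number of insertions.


Edit distance = 6. Backtracking from cell (6, 9) with preference match > replace > insert > delete,
then listing the resulting alignment 'cebadb' -> 'aabdcebae' left to right:
  Step 1: insert 'a' [insertion #1]
  Step 2: insert 'a' [insertion #2]
  Step 3: insert 'b' [insertion #3]
  Step 4: insert 'd' [insertion #4]
  Step 5: keep 'c'
  Step 6: keep 'e'
  Step 7: keep 'b'
  Step 8: keep 'a'
  Step 9: delete 'd'
  Step 10: replace b->e
Total insertions: 4

4


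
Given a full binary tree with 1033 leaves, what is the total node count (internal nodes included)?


Leaf nodes (terminals): 1033
Internal nodes = n - 1 = 1033 - 1 = 1032
Total = leaves + internal = 1033 + 1032 = 2065

2065


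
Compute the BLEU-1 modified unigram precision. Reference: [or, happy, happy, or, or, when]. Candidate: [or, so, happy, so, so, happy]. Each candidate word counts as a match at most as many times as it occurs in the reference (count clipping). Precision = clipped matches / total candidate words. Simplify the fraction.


Reference word counts: {'happy': 2, 'or': 3, 'when': 1}
Checking each candidate word (with clipping):
  'or' -> in reference (ref count 3, used 1/3) -> match (matches: 1)
  'so' -> not in reference -> no match (matches: 1)
  'happy' -> in reference (ref count 2, used 1/2) -> match (matches: 2)
  'so' -> not in reference -> no match (matches: 2)
  'so' -> not in reference -> no match (matches: 2)
  'happy' -> in reference (ref count 2, used 2/2) -> match (matches: 3)
Clipped matches: 3, Candidate length: 6
Precision = 3/6 = 1/2

1/2


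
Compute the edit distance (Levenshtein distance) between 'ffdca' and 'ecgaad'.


Building DP table for s1='ffdca' (len 5) and s2='ecgaad' (len 6):
       e  c  g  a  a  d
    0  1  2  3  4  5  6
  f 1  1  2  3  4  5  6
  f 2  2  2  3  4  5  6
  d 3  3  3  3  4  5  5
  c 4  4  3  4  4  5  6
  a 5  5  4  4  4  4  5
Edit distance = dp[5][6] = 5

5


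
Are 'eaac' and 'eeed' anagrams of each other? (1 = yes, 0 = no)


Sort characters of 'eaac': 'aace'
Sort characters of 'eeed': 'deee'
Sorted forms differ -> they are NOT anagrams
Result: 0

0


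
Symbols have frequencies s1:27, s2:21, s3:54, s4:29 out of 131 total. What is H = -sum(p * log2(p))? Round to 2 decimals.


Computing entropy H = -sum(p_i * log2(p_i)):
  s1: p = 27/131 = 0.2061, -p*log2(p) = 0.4696
  s2: p = 21/131 = 0.1603, -p*log2(p) = 0.4234
  s3: p = 54/131 = 0.4122, -p*log2(p) = 0.5270
  s4: p = 29/131 = 0.2214, -p*log2(p) = 0.4816
H = sum of terms = 1.9016
Rounded to 2 decimals: 1.90

1.90


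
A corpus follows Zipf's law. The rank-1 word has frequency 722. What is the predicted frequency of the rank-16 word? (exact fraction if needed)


Zipf's law: freq(rank) = f1 / rank
f1 = 722, rank = 16
freq = 722 / 16
GCD(722, 16) = 2
Simplified: 361/8

361/8


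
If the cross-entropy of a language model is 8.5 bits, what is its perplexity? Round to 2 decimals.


Perplexity formula: PP = 2^H
H = 8.5
PP = 2^8.5
Decompose: 2^8.5 = 2^8 * 2^0.5 = 2^8 * sqrt(2)
2^8 = 256, sqrt(2) ~ 1.4142136
PP ~ 256 * 1.4142136 = 362.0386816
Rounded to 2 decimals: 362.04

362.04


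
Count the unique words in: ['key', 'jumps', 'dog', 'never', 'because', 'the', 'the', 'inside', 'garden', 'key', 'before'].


Listing all tokens and tracking unique types:
  Token 1: 'key' -> NEW (unique so far: 1)
  Token 2: 'jumps' -> NEW (unique so far: 2)
  Token 3: 'dog' -> NEW (unique so far: 3)
  Token 4: 'never' -> NEW (unique so far: 4)
  Token 5: 'because' -> NEW (unique so far: 5)
  Token 6: 'the' -> NEW (unique so far: 6)
  Token 7: 'the' -> duplicate (unique so far: 6)
  Token 8: 'inside' -> NEW (unique so far: 7)
  Token 9: 'garden' -> NEW (unique so far: 8)
  Token 10: 'key' -> duplicate (unique so far: 8)
  Token 11: 'before' -> NEW (unique so far: 9)
Unique types: ('because', 'before', 'dog', 'garden', 'inside', 'jumps', 'key', 'never', 'the')
Vocabulary size: 9

9


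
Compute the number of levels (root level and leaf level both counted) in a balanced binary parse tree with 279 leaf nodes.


In a balanced binary tree with n leaves the deepest leaf is ceil(log2(n)) edges below the root,
so counting node levels inclusive of root and leaves gives ceil(log2(n)) + 1 levels.
log2(279) = 8.1241
ceil(8.1241) = 9
levels = 9 + 1 = 10

10


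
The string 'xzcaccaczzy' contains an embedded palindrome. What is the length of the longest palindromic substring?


Scanning 'xzcaccaczzy' for palindromic substrings.
Substring at positions 1-8: 'zcaccacz'.
Check: reverse('zcaccacz') = 'zcaccacz' -> palindrome confirmed.
Neighbouring characters ('x' / 'z') break symmetry, so it cannot extend further.
No longer palindromic substring exists; longest length = 8

8


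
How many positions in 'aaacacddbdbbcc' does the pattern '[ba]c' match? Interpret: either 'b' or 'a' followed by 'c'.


Pattern: [ba]c means either 'b' or 'a' followed by 'c'.
Scanning 'aaacacddbdbbcc' position-by-position:
  Pos 0: window 'aa' -> no
  Pos 1: window 'aa' -> no
  Pos 2: window 'ac' -> MATCH
  Pos 3: window 'ca' -> no
  Pos 4: window 'ac' -> MATCH
  Pos 5: window 'cd' -> no
  Pos 6: window 'dd' -> no
  Pos 7: window 'db' -> no
  Pos 8: window 'bd' -> no
  Pos 9: window 'db' -> no
  Pos 10: window 'bb' -> no
  Pos 11: window 'bc' -> MATCH
  Pos 12: window 'cc' -> no
  Pos 13: window 'c' -> no
Total matches: 3

3


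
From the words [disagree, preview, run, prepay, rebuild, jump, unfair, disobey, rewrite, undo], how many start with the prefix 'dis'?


Checking each word for prefix 'dis':
  'disagree' -> YES, starts with 'dis' (count: 1)
  'preview' -> no (count: 1)
  'run' -> no (count: 1)
  'prepay' -> no (count: 1)
  'rebuild' -> no (count: 1)
  'jump' -> no (count: 1)
  'unfair' -> no (count: 1)
  'disobey' -> YES, starts with 'dis' (count: 2)
  'rewrite' -> no (count: 2)
  'undo' -> no (count: 2)
Total with prefix 'dis': 2

2


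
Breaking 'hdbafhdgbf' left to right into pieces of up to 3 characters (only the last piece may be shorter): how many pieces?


'hdbafhdgbf' has 10 characters.
Chunking with max size 3:
  Chunk 1: 'hdb' (positions 0-2)
  Chunk 2: 'afh' (positions 3-5)
  Chunk 3: 'dgb' (positions 6-8)
  Chunk 4: 'f' (positions 9-9)
Total chunks: ceil(10 / 3) = 4

4


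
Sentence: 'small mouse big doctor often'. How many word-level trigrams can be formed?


Word trigrams from [5] words:
  Trigram 1: (small mouse big)
  Trigram 2: (mouse big doctor)
  Trigram 3: (big doctor often)
Total word trigrams: 5 - 2 = 3

3


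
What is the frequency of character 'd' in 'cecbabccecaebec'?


Scanning 'cecbabccecaebec' for 'd':
  No matches found.
Total occurrences of 'd': 0

0


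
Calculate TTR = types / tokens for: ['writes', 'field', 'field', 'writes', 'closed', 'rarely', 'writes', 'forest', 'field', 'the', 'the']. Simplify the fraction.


Tokens: 11
Unique types: ('closed', 'field', 'forest', 'rarely', 'the', 'writes') = 6
TTR = 6/11
Already in lowest terms.

6/11


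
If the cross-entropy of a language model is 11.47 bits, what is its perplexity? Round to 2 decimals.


Perplexity formula: PP = 2^H
H = 11.47
PP = 2^11.47
Decompose: 2^11.47 = 2^11 * 2^0.47
2^11 = 2048, 2^0.47 ~ 1.3851095
PP ~ 2048 * 1.3851095 = 2836.7042560
Rounded to 2 decimals: 2836.70

2836.70


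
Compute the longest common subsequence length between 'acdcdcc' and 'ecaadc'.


DP table for LCS of 'acdcdcc' and 'ecaadc':
       e  c  a  a  d  c
    0  0  0  0  0  0  0
  a 0  0  0  1  1  1  1
  c 0  0  1  1  1  1  2
  d 0  0  1  1  1  2  2
  c 0  0  1  1  1  2  3
  d 0  0  1  1  1  2  3
  c 0  0  1  1  1  2  3
  c 0  0  1  1  1  2  3
LCS: 'adc'
LCS length = 3

3


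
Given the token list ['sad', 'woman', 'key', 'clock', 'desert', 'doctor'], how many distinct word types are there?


Listing all tokens and tracking unique types:
  Token 1: 'sad' -> NEW (unique so far: 1)
  Token 2: 'woman' -> NEW (unique so far: 2)
  Token 3: 'key' -> NEW (unique so far: 3)
  Token 4: 'clock' -> NEW (unique so far: 4)
  Token 5: 'desert' -> NEW (unique so far: 5)
  Token 6: 'doctor' -> NEW (unique so far: 6)
Unique types: ('clock', 'desert', 'doctor', 'key', 'sad', 'woman')
Vocabulary size: 6

6


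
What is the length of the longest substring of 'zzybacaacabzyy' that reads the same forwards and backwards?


Scanning 'zzybacaacabzyy' for palindromic substrings.
Substring at positions 3-10: 'bacaacab'.
Check: reverse('bacaacab') = 'bacaacab' -> palindrome confirmed.
Neighbouring characters ('y' / 'z') break symmetry, so it cannot extend further.
No longer palindromic substring exists; longest length = 8

8


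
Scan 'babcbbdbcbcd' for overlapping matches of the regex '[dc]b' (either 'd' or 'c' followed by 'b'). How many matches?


Pattern: [dc]b means either 'd' or 'c' followed by 'b'.
Scanning 'babcbbdbcbcd' position-by-position:
  Pos 0: window 'ba' -> no
  Pos 1: window 'ab' -> no
  Pos 2: window 'bc' -> no
  Pos 3: window 'cb' -> MATCH
  Pos 4: window 'bb' -> no
  Pos 5: window 'bd' -> no
  Pos 6: window 'db' -> MATCH
  Pos 7: window 'bc' -> no
  Pos 8: window 'cb' -> MATCH
  Pos 9: window 'bc' -> no
  Pos 10: window 'cd' -> no
  Pos 11: window 'd' -> no
Total matches: 3

3


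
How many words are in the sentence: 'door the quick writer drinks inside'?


Counting words by splitting on spaces:
  Word 1: 'door'
  Word 2: 'the'
  Word 3: 'quick'
  Word 4: 'writer'
  Word 5: 'drinks'
  Word 6: 'inside'
Total words: 6

6


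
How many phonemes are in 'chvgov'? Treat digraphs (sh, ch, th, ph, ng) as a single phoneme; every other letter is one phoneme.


Parsing 'chvgov' greedily, digraphs first:
  'ch' -> digraph (1 consonant phoneme) (phonemes so far: 1)
  'v' -> consonant phoneme (phonemes so far: 2)
  'g' -> consonant phoneme (phonemes so far: 3)
  'o' -> vowel phoneme (phonemes so far: 4)
  'v' -> consonant phoneme (phonemes so far: 5)
Total phonemes: 5

5


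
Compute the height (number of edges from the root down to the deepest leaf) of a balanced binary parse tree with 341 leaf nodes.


In a balanced binary tree with n leaves the deepest leaf is ceil(log2(n)) edges below the root.
log2(341) = 8.4136
ceil(8.4136) = 9
height (edges) = 9

9


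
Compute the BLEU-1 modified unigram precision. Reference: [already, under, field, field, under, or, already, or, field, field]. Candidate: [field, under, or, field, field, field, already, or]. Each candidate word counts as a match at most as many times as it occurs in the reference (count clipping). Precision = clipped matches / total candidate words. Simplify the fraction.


Reference word counts: {'already': 2, 'field': 4, 'or': 2, 'under': 2}
Checking each candidate word (with clipping):
  'field' -> in reference (ref count 4, used 1/4) -> match (matches: 1)
  'under' -> in reference (ref count 2, used 1/2) -> match (matches: 2)
  'or' -> in reference (ref count 2, used 1/2) -> match (matches: 3)
  'field' -> in reference (ref count 4, used 2/4) -> match (matches: 4)
  'field' -> in reference (ref count 4, used 3/4) -> match (matches: 5)
  'field' -> in reference (ref count 4, used 4/4) -> match (matches: 6)
  'already' -> in reference (ref count 2, used 1/2) -> match (matches: 7)
  'or' -> in reference (ref count 2, used 2/2) -> match (matches: 8)
Clipped matches: 8, Candidate length: 8
Precision = 8/8 = 1

1


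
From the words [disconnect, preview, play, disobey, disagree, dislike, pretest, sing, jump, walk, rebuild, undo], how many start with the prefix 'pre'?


Checking each word for prefix 'pre':
  'disconnect' -> no (count: 0)
  'preview' -> YES, starts with 'pre' (count: 1)
  'play' -> no (count: 1)
  'disobey' -> no (count: 1)
  'disagree' -> no (count: 1)
  'dislike' -> no (count: 1)
  'pretest' -> YES, starts with 'pre' (count: 2)
  'sing' -> no (count: 2)
  'jump' -> no (count: 2)
  'walk' -> no (count: 2)
  'rebuild' -> no (count: 2)
  'undo' -> no (count: 2)
Total with prefix 'pre': 2

2


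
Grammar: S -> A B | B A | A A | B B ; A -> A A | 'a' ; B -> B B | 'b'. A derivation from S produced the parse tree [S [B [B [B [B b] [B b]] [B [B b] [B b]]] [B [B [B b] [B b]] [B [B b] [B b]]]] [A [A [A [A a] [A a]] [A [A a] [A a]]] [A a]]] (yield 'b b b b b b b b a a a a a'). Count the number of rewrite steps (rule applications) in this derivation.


Every bracketed nonterminal node [X ...] in the tree is produced by exactly one rule application.
Reading the tree off as a leftmost derivation:
  Step 1: S  =>  B A   (applied S -> B A)
  Step 2: B A  =>  B B A   (applied B -> B B)
  Step 3: B B A  =>  B B B A   (applied B -> B B)
  Step 4: B B B A  =>  B B B B A   (applied B -> B B)
  Step 5: B B B B A  =>  b B B B A   (applied B -> b)
  Step 6: b B B B A  =>  b b B B A   (applied B -> b)
  Step 7: b b B B A  =>  b b B B B A   (applied B -> B B)
  Step 8: b b B B B A  =>  b b b B B A   (applied B -> b)
  Step 9: b b b B B A  =>  b b b b B A   (applied B -> b)
  Step 10: b b b b B A  =>  b b b b B B A   (applied B -> B B)
  Step 11: b b b b B B A  =>  b b b b B B B A   (applied B -> B B)
  Step 12: b b b b B B B A  =>  b b b b b B B A   (applied B -> b)
  Step 13: b b b b b B B A  =>  b b b b b b B A   (applied B -> b)
  Step 14: b b b b b b B A  =>  b b b b b b B B A   (applied B -> B B)
  Step 15: b b b b b b B B A  =>  b b b b b b b B A   (applied B -> b)
  Step 16: b b b b b b b B A  =>  b b b b b b b b A   (applied B -> b)
  Step 17: b b b b b b b b A  =>  b b b b b b b b A A   (applied A -> A A)
  Step 18: b b b b b b b b A A  =>  b b b b b b b b A A A   (applied A -> A A)
  Step 19: b b b b b b b b A A A  =>  b b b b b b b b A A A A   (applied A -> A A)
  Step 20: b b b b b b b b A A A A  =>  b b b b b b b b a A A A   (applied A -> a)
  Step 21: b b b b b b b b a A A A  =>  b b b b b b b b a a A A   (applied A -> a)
  Step 22: b b b b b b b b a a A A  =>  b b b b b b b b a a A A A   (applied A -> A A)
  Step 23: b b b b b b b b a a A A A  =>  b b b b b b b b a a a A A   (applied A -> a)
  Step 24: b b b b b b b b a a a A A  =>  b b b b b b b b a a a a A   (applied A -> a)
  Step 25: b b b b b b b b a a a a A  =>  b b b b b b b b a a a a a   (applied A -> a)
Final yield: b b b b b b b b a a a a a
Total rewrite steps: 25

25


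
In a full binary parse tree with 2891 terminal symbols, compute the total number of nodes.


Leaf nodes (terminals): 2891
Internal nodes = n - 1 = 2891 - 1 = 2890
Total = leaves + internal = 2891 + 2890 = 5781

5781


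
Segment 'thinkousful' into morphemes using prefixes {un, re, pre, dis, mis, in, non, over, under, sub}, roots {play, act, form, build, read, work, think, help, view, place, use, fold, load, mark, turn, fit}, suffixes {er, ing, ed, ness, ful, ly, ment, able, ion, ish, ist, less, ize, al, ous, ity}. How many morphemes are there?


Segmenting 'thinkousful' against the inventory:
  'think' -> root (morpheme 1)
  'ous' -> suffix (morpheme 2)
  'ful' -> suffix (morpheme 3)
Total morphemes: 3

3


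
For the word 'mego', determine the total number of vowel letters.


Scanning each character of 'mego':
  Position 1: 'm' -> consonant (running count: 0)
  Position 2: 'e' -> vowel (running count: 1)
  Position 3: 'g' -> consonant (running count: 1)
  Position 4: 'o' -> vowel (running count: 2)
Total vowels: 2

2


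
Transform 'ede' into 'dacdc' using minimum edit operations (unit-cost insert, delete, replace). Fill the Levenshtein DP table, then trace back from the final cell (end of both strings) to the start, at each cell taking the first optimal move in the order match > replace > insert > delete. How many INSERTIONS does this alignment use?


Edit distance = 4. Backtracking from cell (3, 5) with preference match > replace > insert > delete,
then listing the resulting alignment 'ede' -> 'dacdc' left to right:
  Step 1: insert 'd' [insertion #1]
  Step 2: insert 'a' [insertion #2]
  Step 3: replace e->c
  Step 4: keep 'd'
  Step 5: replace e->c
Total insertions: 2

2


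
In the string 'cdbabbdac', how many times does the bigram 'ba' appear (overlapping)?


Scanning 'cdbabbdac' for bigram 'ba':
  Position 0: 'cd' -> no
  Position 1: 'db' -> no
  Position 2: 'ba' -> MATCH
  Position 3: 'ab' -> no
  Position 4: 'bb' -> no
  Position 5: 'bd' -> no
  Position 6: 'da' -> no
  Position 7: 'ac' -> no
Total matches: 1

1


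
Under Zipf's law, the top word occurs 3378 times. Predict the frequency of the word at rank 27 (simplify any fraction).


Zipf's law: freq(rank) = f1 / rank
f1 = 3378, rank = 27
freq = 3378 / 27
GCD(3378, 27) = 3
Simplified: 1126/9

1126/9


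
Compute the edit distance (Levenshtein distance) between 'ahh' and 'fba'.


Building DP table for s1='ahh' (len 3) and s2='fba' (len 3):
       f  b  a
    0  1  2  3
  a 1  1  2  2
  h 2  2  2  3
  h 3  3  3  3
Edit distance = dp[3][3] = 3

3


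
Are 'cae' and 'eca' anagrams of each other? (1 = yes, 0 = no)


Sort characters of 'cae': 'ace'
Sort characters of 'eca': 'ace'
Sorted forms match -> they ARE anagrams
Result: 1

1


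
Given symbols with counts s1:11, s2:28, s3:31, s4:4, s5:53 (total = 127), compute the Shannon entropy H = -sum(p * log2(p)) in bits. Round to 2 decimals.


Computing entropy H = -sum(p_i * log2(p_i)):
  s1: p = 11/127 = 0.0866, -p*log2(p) = 0.3057
  s2: p = 28/127 = 0.2205, -p*log2(p) = 0.4809
  s3: p = 31/127 = 0.2441, -p*log2(p) = 0.4966
  s4: p = 4/127 = 0.0315, -p*log2(p) = 0.1571
  s5: p = 53/127 = 0.4173, -p*log2(p) = 0.5261
H = sum of terms = 1.9664
Rounded to 2 decimals: 1.97

1.97


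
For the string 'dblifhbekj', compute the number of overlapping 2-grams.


String 'dblifhbekj' has length L = 10.
Number of overlapping n-grams = L - n + 1
Substituting: 10 - 2 + 1 = 9

9


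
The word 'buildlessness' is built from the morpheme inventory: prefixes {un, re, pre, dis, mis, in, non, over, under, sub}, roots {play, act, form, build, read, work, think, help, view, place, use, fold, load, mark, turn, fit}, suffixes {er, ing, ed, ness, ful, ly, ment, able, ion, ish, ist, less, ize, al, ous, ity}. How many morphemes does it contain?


Segmenting 'buildlessness' against the inventory:
  'build' -> root (morpheme 1)
  'less' -> suffix (morpheme 2)
  'ness' -> suffix (morpheme 3)
Total morphemes: 3

3


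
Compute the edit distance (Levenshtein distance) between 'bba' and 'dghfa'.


Building DP table for s1='bba' (len 3) and s2='dghfa' (len 5):
       d  g  h  f  a
    0  1  2  3  4  5
  b 1  1  2  3  4  5
  b 2  2  2  3  4  5
  a 3  3  3  3  4  4
Edit distance = dp[3][5] = 4

4


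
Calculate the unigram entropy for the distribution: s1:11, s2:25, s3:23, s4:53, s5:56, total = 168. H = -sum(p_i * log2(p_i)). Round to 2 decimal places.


Computing entropy H = -sum(p_i * log2(p_i)):
  s1: p = 11/168 = 0.0655, -p*log2(p) = 0.2575
  s2: p = 25/168 = 0.1488, -p*log2(p) = 0.4090
  s3: p = 23/168 = 0.1369, -p*log2(p) = 0.3927
  s4: p = 53/168 = 0.3155, -p*log2(p) = 0.5251
  s5: p = 56/168 = 0.3333, -p*log2(p) = 0.5283
H = sum of terms = 2.1126
Rounded to 2 decimals: 2.11

2.11


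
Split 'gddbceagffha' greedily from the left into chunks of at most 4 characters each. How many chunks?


'gddbceagffha' has 12 characters.
Chunking with max size 4:
  Chunk 1: 'gddb' (positions 0-3)
  Chunk 2: 'ceag' (positions 4-7)
  Chunk 3: 'ffha' (positions 8-11)
Total chunks: ceil(12 / 4) = 3

3


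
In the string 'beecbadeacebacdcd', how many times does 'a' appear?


Scanning 'beecbadeacebacdcd' for 'a':
  Position 5: 'a' -> MATCH (count: 1)
  Position 8: 'a' -> MATCH (count: 2)
  Position 12: 'a' -> MATCH (count: 3)
Total occurrences of 'a': 3

3


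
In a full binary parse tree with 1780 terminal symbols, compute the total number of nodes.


Leaf nodes (terminals): 1780
Internal nodes = n - 1 = 1780 - 1 = 1779
Total = leaves + internal = 1780 + 1779 = 3559

3559


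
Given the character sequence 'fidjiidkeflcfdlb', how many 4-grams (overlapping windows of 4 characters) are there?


String 'fidjiidkeflcfdlb' has length L = 16.
Number of overlapping n-grams = L - n + 1
Substituting: 16 - 4 + 1 = 13

13


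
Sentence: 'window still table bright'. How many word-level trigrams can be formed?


Word trigrams from [4] words:
  Trigram 1: (window still table)
  Trigram 2: (still table bright)
Total word trigrams: 4 - 2 = 2

2


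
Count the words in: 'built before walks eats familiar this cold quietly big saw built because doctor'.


Counting words by splitting on spaces:
  Word 1: 'built'
  Word 2: 'before'
  Word 3: 'walks'
  Word 4: 'eats'
  Word 5: 'familiar'
  Word 6: 'this'
  Word 7: 'cold'
  Word 8: 'quietly'
  Word 9: 'big'
  Word 10: 'saw'
  Word 11: 'built'
  Word 12: 'because'
  Word 13: 'doctor'
Total words: 13

13


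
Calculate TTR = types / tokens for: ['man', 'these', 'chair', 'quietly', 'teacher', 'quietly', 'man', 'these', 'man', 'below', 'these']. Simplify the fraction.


Tokens: 11
Unique types: ('below', 'chair', 'man', 'quietly', 'teacher', 'these') = 6
TTR = 6/11
Already in lowest terms.

6/11


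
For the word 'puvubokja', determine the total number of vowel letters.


Scanning each character of 'puvubokja':
  Position 1: 'p' -> consonant (running count: 0)
  Position 2: 'u' -> vowel (running count: 1)
  Position 3: 'v' -> consonant (running count: 1)
  Position 4: 'u' -> vowel (running count: 2)
  Position 5: 'b' -> consonant (running count: 2)
  Position 6: 'o' -> vowel (running count: 3)
  Position 7: 'k' -> consonant (running count: 3)
  Position 8: 'j' -> consonant (running count: 3)
  Position 9: 'a' -> vowel (running count: 4)
Total vowels: 4

4


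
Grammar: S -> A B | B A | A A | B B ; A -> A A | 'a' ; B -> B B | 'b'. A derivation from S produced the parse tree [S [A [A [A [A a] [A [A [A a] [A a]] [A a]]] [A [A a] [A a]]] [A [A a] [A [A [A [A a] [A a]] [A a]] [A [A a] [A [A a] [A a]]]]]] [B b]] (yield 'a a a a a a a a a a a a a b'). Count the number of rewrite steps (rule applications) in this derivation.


Every bracketed nonterminal node [X ...] in the tree is produced by exactly one rule application.
Reading the tree off as a leftmost derivation:
  Step 1: S  =>  A B   (applied S -> A B)
  Step 2: A B  =>  A A B   (applied A -> A A)
  Step 3: A A B  =>  A A A B   (applied A -> A A)
  Step 4: A A A B  =>  A A A A B   (applied A -> A A)
  Step 5: A A A A B  =>  a A A A B   (applied A -> a)
  Step 6: a A A A B  =>  a A A A A B   (applied A -> A A)
  Step 7: a A A A A B  =>  a A A A A A B   (applied A -> A A)
  Step 8: a A A A A A B  =>  a a A A A A B   (applied A -> a)
  Step 9: a a A A A A B  =>  a a a A A A B   (applied A -> a)
  Step 10: a a a A A A B  =>  a a a a A A B   (applied A -> a)
  Step 11: a a a a A A B  =>  a a a a A A A B   (applied A -> A A)
  Step 12: a a a a A A A B  =>  a a a a a A A B   (applied A -> a)
  Step 13: a a a a a A A B  =>  a a a a a a A B   (applied A -> a)
  Step 14: a a a a a a A B  =>  a a a a a a A A B   (applied A -> A A)
  Step 15: a a a a a a A A B  =>  a a a a a a a A B   (applied A -> a)
  Step 16: a a a a a a a A B  =>  a a a a a a a A A B   (applied A -> A A)
  Step 17: a a a a a a a A A B  =>  a a a a a a a A A A B   (applied A -> A A)
  Step 18: a a a a a a a A A A B  =>  a a a a a a a A A A A B   (applied A -> A A)
  Step 19: a a a a a a a A A A A B  =>  a a a a a a a a A A A B   (applied A -> a)
  Step 20: a a a a a a a a A A A B  =>  a a a a a a a a a A A B   (applied A -> a)
  Step 21: a a a a a a a a a A A B  =>  a a a a a a a a a a A B   (applied A -> a)
  Step 22: a a a a a a a a a a A B  =>  a a a a a a a a a a A A B   (applied A -> A A)
  Step 23: a a a a a a a a a a A A B  =>  a a a a a a a a a a a A B   (applied A -> a)
  Step 24: a a a a a a a a a a a A B  =>  a a a a a a a a a a a A A B   (applied A -> A A)
  Step 25: a a a a a a a a a a a A A B  =>  a a a a a a a a a a a a A B   (applied A -> a)
  Step 26: a a a a a a a a a a a a A B  =>  a a a a a a a a a a a a a B   (applied A -> a)
  Step 27: a a a a a a a a a a a a a B  =>  a a a a a a a a a a a a a b   (applied B -> b)
Final yield: a a a a a a a a a a a a a b
Total rewrite steps: 27

27


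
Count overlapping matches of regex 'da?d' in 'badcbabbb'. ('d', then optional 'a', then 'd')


Pattern: da?d means 'd', then optional 'a', then 'd'.
Scanning 'badcbabbb' position-by-position:
  Pos 0: window 'bad' -> no
  Pos 1: window 'adc' -> no
  Pos 2: window 'dcb' -> no
  Pos 3: window 'cba' -> no
  Pos 4: window 'bab' -> no
  Pos 5: window 'abb' -> no
  Pos 6: window 'bbb' -> no
  Pos 7: window 'bb' -> no
  Pos 8: window 'b' -> no
Total matches: 0

0


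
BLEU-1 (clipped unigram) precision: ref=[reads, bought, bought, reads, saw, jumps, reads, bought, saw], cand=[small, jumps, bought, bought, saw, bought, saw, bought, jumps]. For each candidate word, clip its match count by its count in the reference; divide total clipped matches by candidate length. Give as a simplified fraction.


Reference word counts: {'bought': 3, 'jumps': 1, 'reads': 3, 'saw': 2}
Checking each candidate word (with clipping):
  'small' -> not in reference -> no match (matches: 0)
  'jumps' -> in reference (ref count 1, used 1/1) -> match (matches: 1)
  'bought' -> in reference (ref count 3, used 1/3) -> match (matches: 2)
  'bought' -> in reference (ref count 3, used 2/3) -> match (matches: 3)
  'saw' -> in reference (ref count 2, used 1/2) -> match (matches: 4)
  'bought' -> in reference (ref count 3, used 3/3) -> match (matches: 5)
  'saw' -> in reference (ref count 2, used 2/2) -> match (matches: 6)
  'bought' -> ref count 3 already used up (3/3) -> clipped, no match (matches: 6)
  'jumps' -> ref count 1 already used up (1/1) -> clipped, no match (matches: 6)
Clipped matches: 6, Candidate length: 9
Precision = 6/9 = 2/3

2/3


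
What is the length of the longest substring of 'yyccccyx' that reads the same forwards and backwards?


Scanning 'yyccccyx' for palindromic substrings.
Substring at positions 1-6: 'yccccy'.
Check: reverse('yccccy') = 'yccccy' -> palindrome confirmed.
Neighbouring characters ('y' / 'x') break symmetry, so it cannot extend further.
No longer palindromic substring exists; longest length = 6

6


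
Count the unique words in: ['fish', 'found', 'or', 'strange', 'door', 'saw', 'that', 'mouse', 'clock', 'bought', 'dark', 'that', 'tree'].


Listing all tokens and tracking unique types:
  Token 1: 'fish' -> NEW (unique so far: 1)
  Token 2: 'found' -> NEW (unique so far: 2)
  Token 3: 'or' -> NEW (unique so far: 3)
  Token 4: 'strange' -> NEW (unique so far: 4)
  Token 5: 'door' -> NEW (unique so far: 5)
  Token 6: 'saw' -> NEW (unique so far: 6)
  Token 7: 'that' -> NEW (unique so far: 7)
  Token 8: 'mouse' -> NEW (unique so far: 8)
  Token 9: 'clock' -> NEW (unique so far: 9)
  Token 10: 'bought' -> NEW (unique so far: 10)
  Token 11: 'dark' -> NEW (unique so far: 11)
  Token 12: 'that' -> duplicate (unique so far: 11)
  Token 13: 'tree' -> NEW (unique so far: 12)
Unique types: ('bought', 'clock', 'dark', 'door', 'fish', 'found', 'mouse', 'or', 'saw', 'strange', 'that', 'tree')
Vocabulary size: 12

12


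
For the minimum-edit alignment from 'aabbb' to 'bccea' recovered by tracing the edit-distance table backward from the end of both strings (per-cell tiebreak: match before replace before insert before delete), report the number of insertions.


Edit distance = 5. Backtracking from cell (5, 5) with preference match > replace > insert > delete,
then listing the resulting alignment 'aabbb' -> 'bccea' left to right:
  Step 1: replace a->b
  Step 2: replace a->c
  Step 3: replace b->c
  Step 4: replace b->e
  Step 5: replace b->a
Total insertions: 0

0


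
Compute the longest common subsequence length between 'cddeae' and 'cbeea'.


DP table for LCS of 'cddeae' and 'cbeea':
       c  b  e  e  a
    0  0  0  0  0  0
  c 0  1  1  1  1  1
  d 0  1  1  1  1  1
  d 0  1  1  1  1  1
  e 0  1  1  2  2  2
  a 0  1  1  2  2  3
  e 0  1  1  2  3  3
LCS: 'cea'
LCS length = 3

3


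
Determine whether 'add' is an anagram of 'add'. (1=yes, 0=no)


Sort characters of 'add': 'add'
Sort characters of 'add': 'add'
Sorted forms match -> they ARE anagrams
Result: 1

1


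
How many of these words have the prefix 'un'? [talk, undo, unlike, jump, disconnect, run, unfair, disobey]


Checking each word for prefix 'un':
  'talk' -> no (count: 0)
  'undo' -> YES, starts with 'un' (count: 1)
  'unlike' -> YES, starts with 'un' (count: 2)
  'jump' -> no (count: 2)
  'disconnect' -> no (count: 2)
  'run' -> no (count: 2)
  'unfair' -> YES, starts with 'un' (count: 3)
  'disobey' -> no (count: 3)
Total with prefix 'un': 3

3


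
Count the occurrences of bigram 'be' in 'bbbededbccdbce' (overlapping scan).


Scanning 'bbbededbccdbce' for bigram 'be':
  Position 0: 'bb' -> no
  Position 1: 'bb' -> no
  Position 2: 'be' -> MATCH
  Position 3: 'ed' -> no
  Position 4: 'de' -> no
  Position 5: 'ed' -> no
  Position 6: 'db' -> no
  Position 7: 'bc' -> no
  Position 8: 'cc' -> no
  Position 9: 'cd' -> no
  Position 10: 'db' -> no
  Position 11: 'bc' -> no
  Position 12: 'ce' -> no
Total matches: 1

1


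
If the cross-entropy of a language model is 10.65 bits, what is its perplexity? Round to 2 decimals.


Perplexity formula: PP = 2^H
H = 10.65
PP = 2^10.65
Decompose: 2^10.65 = 2^10 * 2^0.65
2^10 = 1024, 2^0.65 ~ 1.5691682
PP ~ 1024 * 1.5691682 = 1606.8282368
Rounded to 2 decimals: 1606.83

1606.83


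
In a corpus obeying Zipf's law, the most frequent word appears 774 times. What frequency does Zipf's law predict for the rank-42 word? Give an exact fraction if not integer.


Zipf's law: freq(rank) = f1 / rank
f1 = 774, rank = 42
freq = 774 / 42
GCD(774, 42) = 6
Simplified: 129/7

129/7


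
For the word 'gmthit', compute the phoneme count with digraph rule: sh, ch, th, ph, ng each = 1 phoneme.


Parsing 'gmthit' greedily, digraphs first:
  'g' -> consonant phoneme (phonemes so far: 1)
  'm' -> consonant phoneme (phonemes so far: 2)
  'th' -> digraph (1 consonant phoneme) (phonemes so far: 3)
  'i' -> vowel phoneme (phonemes so far: 4)
  't' -> consonant phoneme (phonemes so far: 5)
Total phonemes: 5

5


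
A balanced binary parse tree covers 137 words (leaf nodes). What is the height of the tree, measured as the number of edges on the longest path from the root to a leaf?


In a balanced binary tree with n leaves the deepest leaf is ceil(log2(n)) edges below the root.
log2(137) = 7.0980
ceil(7.0980) = 8
height (edges) = 8

8


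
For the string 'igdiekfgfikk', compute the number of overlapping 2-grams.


String 'igdiekfgfikk' has length L = 12.
Number of overlapping n-grams = L - n + 1
Substituting: 12 - 2 + 1 = 11

11


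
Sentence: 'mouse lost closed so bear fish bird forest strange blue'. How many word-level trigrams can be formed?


Word trigrams from [10] words:
  Trigram 1: (mouse lost closed)
  Trigram 2: (lost closed so)
  Trigram 3: (closed so bear)
  Trigram 4: (so bear fish)
  Trigram 5: (bear fish bird)
  Trigram 6: (fish bird forest)
  Trigram 7: (bird forest strange)
  Trigram 8: (forest strange blue)
Total word trigrams: 10 - 2 = 8

8


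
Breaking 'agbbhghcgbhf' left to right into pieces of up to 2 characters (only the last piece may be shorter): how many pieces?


'agbbhghcgbhf' has 12 characters.
Chunking with max size 2:
  Chunk 1: 'ag' (positions 0-1)
  Chunk 2: 'bb' (positions 2-3)
  Chunk 3: 'hg' (positions 4-5)
  Chunk 4: 'hc' (positions 6-7)
  Chunk 5: 'gb' (positions 8-9)
  Chunk 6: 'hf' (positions 10-11)
Total chunks: ceil(12 / 2) = 6

6


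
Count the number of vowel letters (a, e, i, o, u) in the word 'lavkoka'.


Scanning each character of 'lavkoka':
  Position 1: 'l' -> consonant (running count: 0)
  Position 2: 'a' -> vowel (running count: 1)
  Position 3: 'v' -> consonant (running count: 1)
  Position 4: 'k' -> consonant (running count: 1)
  Position 5: 'o' -> vowel (running count: 2)
  Position 6: 'k' -> consonant (running count: 2)
  Position 7: 'a' -> vowel (running count: 3)
Total vowels: 3

3
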